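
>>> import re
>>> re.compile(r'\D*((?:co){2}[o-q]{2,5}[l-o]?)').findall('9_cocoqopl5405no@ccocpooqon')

This matches zero or more of a non-digit; then the literal 'co' repeated 2 times, then 2 to 5 of a character in [o-q], then optionally a character in [l-o] (captured).
Scanning left to right: at [1:10] match '_cocoqopl', group 1 = 'cocoqopl'.
With a single group, `findall` returns only what that group captured — 1 item.

['cocoqopl']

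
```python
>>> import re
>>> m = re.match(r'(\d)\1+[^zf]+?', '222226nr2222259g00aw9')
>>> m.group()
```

'222226'

`match` is anchored at position 0; if the pattern doesn't fit there, it returns None.
The match spans [0:6] → '222226'.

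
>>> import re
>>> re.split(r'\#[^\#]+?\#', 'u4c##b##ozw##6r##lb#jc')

The string is cut at each match, leaving 5 pieces.

['u4c#', '', '', '', 'jc']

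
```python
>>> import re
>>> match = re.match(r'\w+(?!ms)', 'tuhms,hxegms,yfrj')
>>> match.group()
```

'tuhms'

`re.match` won't scan ahead — the pattern has to work from the very first character.
The match spans [0:5] → 'tuhms'.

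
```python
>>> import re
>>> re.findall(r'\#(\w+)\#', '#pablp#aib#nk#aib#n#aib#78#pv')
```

['pablp', 'nk', 'n', '78']

With a single group, `findall` returns only what that group captured — 4 items.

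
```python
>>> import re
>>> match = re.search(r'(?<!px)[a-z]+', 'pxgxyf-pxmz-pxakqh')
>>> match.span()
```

`(?!…)`/`(?<!…)` only lets a position through if the neighbouring text does NOT match; no characters are consumed.
`search` walks the string left to right and returns the first match it finds.
The match spans [0:6] → 'pxgxyf'.

(0, 6)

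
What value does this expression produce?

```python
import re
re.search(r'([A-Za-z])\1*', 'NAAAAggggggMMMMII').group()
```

'N'

`\1` is not a pattern — it's the concrete string captured by group 1, re-applied verbatim.
`re.search` tries every starting position until one works.
The match spans [0:1] → 'N'.
Captured: group 1 = 'N'.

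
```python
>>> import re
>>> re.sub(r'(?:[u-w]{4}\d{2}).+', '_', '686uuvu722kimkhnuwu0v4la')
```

'686_'

Pattern: exactly 4 of a character in [u-w], then exactly 2 of a digit (non-capturing group); then one or more of any character.
Each match is replaced by '_'.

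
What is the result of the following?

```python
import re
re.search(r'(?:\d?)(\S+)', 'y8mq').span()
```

The pattern matches optionally a digit (non-capturing group); then one or more of a non-whitespace character (captured).
The match spans [0:4] → 'y8mq'.

(0, 4)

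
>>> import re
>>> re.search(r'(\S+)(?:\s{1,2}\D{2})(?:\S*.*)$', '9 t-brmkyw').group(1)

'9'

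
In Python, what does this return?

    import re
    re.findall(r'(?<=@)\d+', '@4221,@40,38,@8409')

['4221', '40', '8409']

Because the assertion is zero-width, the text it checks is not consumed and won't appear in the result.
`findall` yields the raw match text (3 of them) because the pattern has no groups.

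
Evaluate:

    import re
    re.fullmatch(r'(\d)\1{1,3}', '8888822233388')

None

A backreference is literal: `\1` must see the identical characters the first group matched.
`fullmatch` succeeds only if the pattern covers the string from start to end.
Here there's no way to consume every character, so the call returns None.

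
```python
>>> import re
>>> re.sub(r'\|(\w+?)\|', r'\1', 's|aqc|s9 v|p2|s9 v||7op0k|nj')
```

'saqcs9 vp2s9 v|7op0knj'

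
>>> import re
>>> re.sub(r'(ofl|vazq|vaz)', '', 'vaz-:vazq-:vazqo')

'-:-:o'

Branches in `(...|...)` are attempted left-to-right; the first branch that allows the whole pattern to succeed is taken.
Matches: at [0:3] → 'vaz'; at [5:9] → 'vazq'; at [11:15] → 'vazq'.
Every occurrence is swapped for ''.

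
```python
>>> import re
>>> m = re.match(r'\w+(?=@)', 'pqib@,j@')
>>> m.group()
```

The `(?=…)`/`(?<=…)` assertion just peeks at neighbouring text; it doesn't advance the match position.
With `match`, the pattern is implicitly anchored at the beginning.
The match spans [0:4] → 'pqib'.

'pqib'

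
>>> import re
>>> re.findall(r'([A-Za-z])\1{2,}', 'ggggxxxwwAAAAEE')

The backreference `\1` re-matches whatever the first group consumed, character for character.
With a single group, `findall` returns only what that group captured — 3 items.

['g', 'x', 'A']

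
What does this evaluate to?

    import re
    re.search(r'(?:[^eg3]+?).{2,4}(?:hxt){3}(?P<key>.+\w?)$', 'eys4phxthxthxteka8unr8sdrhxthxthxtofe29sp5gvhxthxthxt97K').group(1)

Pattern: one or more of any character except [eg3] (lazy) (non-capturing group); then 2 to 4 of any character, then the literal 'hxt' repeated 3 times; then one or more of any character, then optionally a word character (captured as 'key'); then anchored at the end.
Unlike `match`, `search` isn't anchored — it looks for the pattern anywhere in the string.
The match spans [1:56] → 'ys4phxthxthxteka8unr8sdrhxthxthxtofe29sp5gvhxthxthxt97K'.
Captured: group 1 = 'eka8unr8sdrhxthxthxtofe29sp5gvhxthxthxt97K'.

'eka8unr8sdrhxthxthxtofe29sp5gvhxthxthxt97K'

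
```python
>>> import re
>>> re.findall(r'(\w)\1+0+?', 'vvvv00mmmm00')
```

['v', 'm']

The backreference `\1` re-matches whatever the first group consumed, character for character.
`findall` collects group 1 from each match (2 total).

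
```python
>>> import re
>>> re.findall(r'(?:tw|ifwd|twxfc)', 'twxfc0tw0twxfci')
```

Branches in `(...|...)` are attempted left-to-right; the first branch that allows the whole pattern to succeed is taken.
`findall` yields the raw match text (3 of them) because the pattern has no groups.

['tw', 'tw', 'tw']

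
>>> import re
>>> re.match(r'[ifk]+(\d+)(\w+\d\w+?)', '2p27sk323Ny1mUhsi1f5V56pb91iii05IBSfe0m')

None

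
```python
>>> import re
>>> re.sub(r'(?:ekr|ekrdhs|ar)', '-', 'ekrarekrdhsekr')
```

The regex engine tests alternatives in the order written; an earlier branch that matches wins even if a later one would match more.
`sub` substitutes '-' at each match site.

'---dhs-'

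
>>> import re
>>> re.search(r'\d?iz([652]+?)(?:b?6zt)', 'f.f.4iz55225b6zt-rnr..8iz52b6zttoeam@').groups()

('55225',)

The match spans [4:16] → '4iz55225b6zt'.
Captured: group 1 = '55225'.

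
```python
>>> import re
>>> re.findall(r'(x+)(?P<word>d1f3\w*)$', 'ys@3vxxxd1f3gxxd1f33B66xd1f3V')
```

With 2 capturing groups, `findall` returns a 2-tuple per match.

[('xxx', 'd1f3gxxd1f33B66xd1f3V')]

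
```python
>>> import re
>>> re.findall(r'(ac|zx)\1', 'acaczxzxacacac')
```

['ac', 'zx', 'ac']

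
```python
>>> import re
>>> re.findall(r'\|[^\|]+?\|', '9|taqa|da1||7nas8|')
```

['|taqa|', '|7nas8|']

No capturing groups, so `findall` returns the 2 full match strings.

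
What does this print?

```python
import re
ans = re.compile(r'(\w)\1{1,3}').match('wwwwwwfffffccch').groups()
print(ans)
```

The match spans [0:4] → 'wwww'.
Captured: group 1 = 'w'.

('w',)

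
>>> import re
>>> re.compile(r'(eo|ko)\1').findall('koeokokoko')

['ko']

After group 1 captures some text, `\1` only succeeds where that same text appears again.
Walking the string: at [4:8] match 'koko', group 1 = 'ko'.
One capturing group, so `findall` returns just the captured substring from the one match — 1 in all.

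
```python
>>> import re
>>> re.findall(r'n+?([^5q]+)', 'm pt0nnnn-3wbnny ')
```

['nnn-3wbnny ']

The pattern matches one or more of a literal 'n' (lazy); then one or more of any character except [5q] (captured).
A `+?`/`*?`/`{m,n}?` starts at its minimum and grows only as far as needed for what follows to match.
Matches: at [5:17] match 'nnnn-3wbnny ', group 1 = 'nnn-3wbnny '.
`findall` collects group 1 from the one match (1 total).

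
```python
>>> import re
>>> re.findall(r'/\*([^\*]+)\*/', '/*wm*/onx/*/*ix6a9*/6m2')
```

Because there's exactly one group, `findall` drops the full match and keeps group 1 from each hit.

['wm', 'ix6a9']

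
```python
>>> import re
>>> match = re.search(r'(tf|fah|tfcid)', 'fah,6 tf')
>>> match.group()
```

'fah'

Unlike `match`, `search` isn't anchored — it looks for the pattern anywhere in the string.
The match spans [0:3] → 'fah'.
Captured: group 1 = 'fah'.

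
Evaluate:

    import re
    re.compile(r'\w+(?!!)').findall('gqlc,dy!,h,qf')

['gqlc', 'd', 'h', 'qf']

The negative lookaround is zero-width — it rules out positions where the adjacent text would match, without consuming anything.
`findall` yields the raw match text (4 of them) because the pattern has no groups.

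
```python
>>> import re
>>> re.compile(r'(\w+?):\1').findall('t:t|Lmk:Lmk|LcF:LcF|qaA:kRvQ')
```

A backreference is literal: `\1` must see the identical characters the first group matched.
One capturing group, so `findall` returns just the captured substring from each match — 3 in all.

['t', 'Lmk', 'LcF']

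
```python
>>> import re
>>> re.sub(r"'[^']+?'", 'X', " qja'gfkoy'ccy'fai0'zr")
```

Matches: at [4:11] → "'gfkoy'"; at [14:20] → "'fai0'".
Every occurrence is swapped for 'X'.

' qjaXccyXzr'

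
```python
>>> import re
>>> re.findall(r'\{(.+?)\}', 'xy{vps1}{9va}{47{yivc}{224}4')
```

['vps1', '9va', '47{yivc', '224']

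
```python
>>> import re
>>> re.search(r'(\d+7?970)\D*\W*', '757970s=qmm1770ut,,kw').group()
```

This matches one or more of a digit, then optionally a literal '7', then the literal '970' (captured); then zero or more of a non-digit, then zero or more of a non-word character.
`re.search` scans for the first position where the pattern succeeds.
The match spans [0:11] → '757970s=qmm'.
Captured: group 1 = '757970'.

'757970s=qmm'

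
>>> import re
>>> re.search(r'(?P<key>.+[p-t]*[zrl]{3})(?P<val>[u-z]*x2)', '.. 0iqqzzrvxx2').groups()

('.. 0iqqzzr', 'vxx2')

The match spans [0:14] → '.. 0iqqzzrvxx2'.
Captured: group 1 = '.. 0iqqzzr', group 2 = 'vxx2'.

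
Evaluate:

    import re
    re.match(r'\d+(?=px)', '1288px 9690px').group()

The positive lookaround only admits positions where the adjacent text matches; those characters stay outside the span.
With `match`, the pattern is implicitly anchored at the beginning.
The match spans [0:4] → '1288'.

'1288'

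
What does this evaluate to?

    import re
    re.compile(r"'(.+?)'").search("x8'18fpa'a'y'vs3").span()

(2, 9)

Unlike `match`, `search` isn't anchored — it looks for the pattern anywhere in the string.
The match spans [2:9] → "'18fpa'".
Captured: group 1 = '18fpa'.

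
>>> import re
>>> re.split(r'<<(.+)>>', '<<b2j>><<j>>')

With a capturing group present, the delimiter's captured portion is kept in the result list.

['', 'b2j>><<j', '']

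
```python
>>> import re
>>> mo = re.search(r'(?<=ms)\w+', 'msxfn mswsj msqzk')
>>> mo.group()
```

The positive lookaround only admits positions where the adjacent text matches; those characters stay outside the span.
The match spans [2:5] → 'xfn'.

'xfn'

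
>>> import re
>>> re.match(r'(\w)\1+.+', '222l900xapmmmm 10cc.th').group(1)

'2'

The match spans [0:22] → '222l900xapmmmm 10cc.th'.
Captured: group 1 = '2'.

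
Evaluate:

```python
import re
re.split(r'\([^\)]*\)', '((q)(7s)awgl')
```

['', '', 'awgl']

Splitting on the pattern gives 3 pieces.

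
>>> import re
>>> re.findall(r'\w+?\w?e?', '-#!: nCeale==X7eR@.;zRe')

This matches one or more of a word character (lazy), then optionally a word character; then optionally a literal 'e'.
A non-greedy quantifier consumes as few characters as it can — just enough that the remainder of the pattern still matches from where it stops; whatever follows it matches normally.
Walking the string: at [5:8] → 'nCe'; at [8:11] → 'ale'; at [13:16] → 'X7e'; at [16:17] → 'R'; at [20:23] → 'zRe'.
No capturing groups, so `findall` returns the 5 full match strings.

['nCe', 'ale', 'X7e', 'R', 'zRe']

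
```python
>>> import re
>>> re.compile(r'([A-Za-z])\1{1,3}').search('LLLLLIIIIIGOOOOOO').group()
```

`\1` has to match the exact text group 1 already captured.
`re.search` tries every starting position until one works.
The match spans [0:4] → 'LLLL'.
Captured: group 1 = 'L'.

'LLLL'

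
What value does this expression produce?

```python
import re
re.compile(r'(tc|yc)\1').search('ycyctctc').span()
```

After group 1 captures some text, `\1` only succeeds where that same text appears again.
The match spans [0:4] → 'ycyc'.

(0, 4)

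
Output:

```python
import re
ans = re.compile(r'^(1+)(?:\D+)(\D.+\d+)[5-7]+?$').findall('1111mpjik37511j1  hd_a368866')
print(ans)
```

[('1111', 'k37511j1  hd_a36886')]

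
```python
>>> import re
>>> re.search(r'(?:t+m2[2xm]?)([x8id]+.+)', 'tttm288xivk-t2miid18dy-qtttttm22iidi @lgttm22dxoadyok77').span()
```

The pattern matches one or more of a literal 't', then the literal 'm2', then optionally one of [2xm] (non-capturing group); then one or more of one of [x8id], then one or more of any character (captured).
Unlike `match`, `search` isn't anchored — it looks for the pattern anywhere in the string.
The match spans [0:55] → 'tttm288xivk-t2miid18dy-qtttttm22iidi @lgttm22dxoadyok77'.
Captured: group 1 = '88xivk-t2miid18dy-qtttttm22iidi @lgttm22dxoadyok77'.

(0, 55)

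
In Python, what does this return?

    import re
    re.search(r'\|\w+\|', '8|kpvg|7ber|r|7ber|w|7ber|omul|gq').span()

(1, 7)

The match spans [1:7] → '|kpvg|'.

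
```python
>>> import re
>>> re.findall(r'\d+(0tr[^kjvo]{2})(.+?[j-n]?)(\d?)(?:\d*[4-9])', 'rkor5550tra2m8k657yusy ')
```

[('0tra2', 'm', '')]

Multiple groups make `findall` return tuples — one 3-tuple for the one match.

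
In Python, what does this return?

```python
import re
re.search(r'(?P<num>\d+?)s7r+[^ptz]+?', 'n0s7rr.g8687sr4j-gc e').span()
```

(1, 7)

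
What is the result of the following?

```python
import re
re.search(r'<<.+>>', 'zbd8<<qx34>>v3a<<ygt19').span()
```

(4, 12)

The match spans [4:12] → '<<qx34>>'.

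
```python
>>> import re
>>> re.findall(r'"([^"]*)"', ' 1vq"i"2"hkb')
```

['i']

Matches: at [4:7] match '"i"', group 1 = 'i'.
`findall` collects group 1 from the one match (1 total).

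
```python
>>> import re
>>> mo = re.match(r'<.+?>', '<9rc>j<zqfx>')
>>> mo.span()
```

Because the quantifier is non-greedy, it stops expanding at the earliest point where the rest of the pattern can succeed.
With `match`, the pattern is implicitly anchored at the beginning.
The match spans [0:5] → '<9rc>'.

(0, 5)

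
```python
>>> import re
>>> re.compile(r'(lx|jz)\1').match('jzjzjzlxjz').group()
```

'jzjz'

`re.match` only tries the pattern at the start of the string.
The match spans [0:4] → 'jzjz'.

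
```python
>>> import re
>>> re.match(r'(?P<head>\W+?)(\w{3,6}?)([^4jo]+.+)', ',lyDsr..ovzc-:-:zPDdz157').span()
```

The pattern matches one or more of a non-word character (lazy) (captured as 'head'); then 3 to 6 of a word character (lazy) (captured); then one or more of any character except [4jo], then one or more of any character (captured).
With `match`, the pattern is implicitly anchored at the beginning.
The match spans [0:24] → ',lyDsr..ovzc-:-:zPDdz157'.
Captured: group 1 = ',', group 2 = 'lyD', group 3 = 'sr..ovzc-:-:zPDdz157'.

(0, 24)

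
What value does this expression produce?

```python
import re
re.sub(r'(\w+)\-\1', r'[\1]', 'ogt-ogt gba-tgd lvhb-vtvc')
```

'[ogt] gba-tgd lvhb-vtvc'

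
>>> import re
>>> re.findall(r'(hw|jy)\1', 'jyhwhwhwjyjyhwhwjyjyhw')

`\1` is not a pattern — it's the concrete string captured by group 1, re-applied verbatim.
`findall` collects group 1 from each match (4 total).

['hw', 'jy', 'hw', 'jy']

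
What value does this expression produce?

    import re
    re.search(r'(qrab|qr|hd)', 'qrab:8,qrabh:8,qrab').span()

Alternation tries branches left to right and keeps the first one that lets the overall match succeed at that position.
`search` walks the string left to right and returns the first match it finds.
The match spans [0:4] → 'qrab'.
Captured: group 1 = 'qrab'.

(0, 4)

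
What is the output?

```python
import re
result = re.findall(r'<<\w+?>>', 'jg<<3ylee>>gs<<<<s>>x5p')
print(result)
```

['<<3ylee>>', '<<s>>']

Matches: at [2:11] → '<<3ylee>>'; at [15:20] → '<<s>>'.
No capturing groups, so `findall` returns the 2 full match strings.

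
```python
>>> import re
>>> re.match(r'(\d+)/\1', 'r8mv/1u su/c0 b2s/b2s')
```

A backreference is literal: `\1` must see the identical characters the first group matched.
`re.match` won't scan ahead — the pattern has to work from the very first character.
Here the pattern fails at index 0, so the call returns None.

None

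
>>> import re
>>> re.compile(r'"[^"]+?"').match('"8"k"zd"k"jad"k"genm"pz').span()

`re.match` won't scan ahead — the pattern has to work from the very first character.
The match spans [0:3] → '"8"'.

(0, 3)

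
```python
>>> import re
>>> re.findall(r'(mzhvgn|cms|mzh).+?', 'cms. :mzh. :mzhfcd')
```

['cms', 'mzh', 'mzh']

Matches: at [0:4] match 'cms.', group 1 = 'cms'; at [6:10] match 'mzh.', group 1 = 'mzh'; at [12:16] match 'mzhf', group 1 = 'mzh'.
`findall` collects group 1 from each match (3 total).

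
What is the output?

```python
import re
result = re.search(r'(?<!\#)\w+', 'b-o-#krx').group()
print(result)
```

A negative assertion filters positions out without eating any characters.
Unlike `match`, `search` isn't anchored — it looks for the pattern anywhere in the string.
The match spans [0:1] → 'b'.

b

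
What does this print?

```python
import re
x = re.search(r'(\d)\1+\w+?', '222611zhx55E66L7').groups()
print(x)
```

('2',)

The match spans [0:4] → '2226'.
Captured: group 1 = '2'.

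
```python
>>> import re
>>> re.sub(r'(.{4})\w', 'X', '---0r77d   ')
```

'X77d   '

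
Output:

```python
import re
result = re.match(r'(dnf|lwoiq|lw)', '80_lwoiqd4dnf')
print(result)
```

None

With `match`, the pattern is implicitly anchored at the beginning.
Here position 0 doesn't satisfy it, so the call returns None.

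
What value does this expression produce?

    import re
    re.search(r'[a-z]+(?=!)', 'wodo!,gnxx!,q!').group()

'wodo'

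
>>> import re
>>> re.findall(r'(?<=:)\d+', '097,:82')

Because the assertion is zero-width, the text it checks is not consumed and won't appear in the result.
Matches: at [5:7] → '82'.
Since nothing is captured, `findall` lists the 1 matched substring directly.

['82']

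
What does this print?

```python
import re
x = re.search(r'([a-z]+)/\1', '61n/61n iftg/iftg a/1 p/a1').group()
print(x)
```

iftg/iftg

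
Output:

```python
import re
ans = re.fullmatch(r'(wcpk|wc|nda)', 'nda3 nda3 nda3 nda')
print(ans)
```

None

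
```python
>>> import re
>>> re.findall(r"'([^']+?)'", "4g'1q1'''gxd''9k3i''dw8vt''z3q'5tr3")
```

Scanning left to right: at [2:7] match "'1q1'", group 1 = '1q1'; at [8:13] match "'gxd'", group 1 = 'gxd'; at [13:19] match "'9k3i'", group 1 = '9k3i'; at [19:26] match "'dw8vt'", group 1 = 'dw8vt'; at [26:31] match "'z3q'", group 1 = 'z3q'.
With a single group, `findall` returns only what that group captured — 5 items.

['1q1', 'gxd', '9k3i', 'dw8vt', 'z3q']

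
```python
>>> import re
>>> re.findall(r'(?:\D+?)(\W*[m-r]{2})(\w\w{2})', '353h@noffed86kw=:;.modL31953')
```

`findall` packs the 2 group values into a tuple for every match.

[('@no', 'ffe'), ('=:;.mo', 'dL3')]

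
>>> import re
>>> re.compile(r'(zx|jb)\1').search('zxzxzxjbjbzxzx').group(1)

'zx'

The match spans [0:4] → 'zxzx'.
Captured: group 1 = 'zx'.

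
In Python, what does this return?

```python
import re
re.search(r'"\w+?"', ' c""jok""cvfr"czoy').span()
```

(3, 8)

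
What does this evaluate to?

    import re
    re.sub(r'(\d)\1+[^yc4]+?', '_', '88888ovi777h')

After group 1 captures some text, `\1` only succeeds where that same text appears again.
Each match is replaced by '_'.

'_vi_'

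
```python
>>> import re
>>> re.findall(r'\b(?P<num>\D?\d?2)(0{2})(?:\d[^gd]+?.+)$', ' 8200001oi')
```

The pattern matches a word boundary (`\b`, zero-width); then optionally a non-digit, then optionally a digit, then the literal '2' (captured as 'num'); then exactly 2 of a literal '0' (captured); then a digit, then one or more of any character except [gd] (lazy), then one or more of any character (non-capturing group); then anchored at the end.
Scanning left to right: at [1:10] match '8200001oi', groups = ('82', '00').
With 2 capturing groups, `findall` returns a 2-tuple per match.

[('82', '00')]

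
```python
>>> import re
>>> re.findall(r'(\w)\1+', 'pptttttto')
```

After group 1 captures some text, `\1` only succeeds where that same text appears again.
Walking the string: at [0:2] match 'pp', group 1 = 'p'; at [2:8] match 'tttttt', group 1 = 't'.
With a single group, `findall` returns only what that group captured — 2 items.

['p', 't']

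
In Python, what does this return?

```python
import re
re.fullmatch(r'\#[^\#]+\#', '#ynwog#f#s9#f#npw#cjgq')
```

None

`fullmatch` succeeds only if the pattern covers the string from start to end.
Here the pattern can't cover the whole string, so the call returns None.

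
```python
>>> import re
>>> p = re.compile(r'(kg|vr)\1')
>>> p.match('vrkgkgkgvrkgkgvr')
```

`re.match` won't scan ahead — the pattern has to work from the very first character.
Here the string doesn't start with a match, so the call returns None.

None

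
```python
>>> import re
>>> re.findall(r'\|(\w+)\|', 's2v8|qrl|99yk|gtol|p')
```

Scanning left to right: at [4:9] match '|qrl|', group 1 = 'qrl'; at [13:19] match '|gtol|', group 1 = 'gtol'.
With a single group, `findall` returns only what that group captured — 2 items.

['qrl', 'gtol']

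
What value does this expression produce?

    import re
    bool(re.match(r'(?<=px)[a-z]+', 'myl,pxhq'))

False

`re.match` won't scan ahead — the pattern has to work from the very first character.
Here the string doesn't start with a match, so the call returns None, and `bool(None)` is False.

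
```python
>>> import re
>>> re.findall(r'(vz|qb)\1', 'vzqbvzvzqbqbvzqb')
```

['vz', 'qb']

A backreference is literal: `\1` must see the identical characters the first group matched.
Matches: at [4:8] match 'vzvz', group 1 = 'vz'; at [8:12] match 'qbqb', group 1 = 'qb'.
One capturing group, so `findall` returns just the captured substring from each match — 2 in all.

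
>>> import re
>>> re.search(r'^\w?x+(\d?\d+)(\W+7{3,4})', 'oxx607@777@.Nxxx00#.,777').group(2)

The match spans [0:10] → 'oxx607@777'.
Captured: group 1 = '607', group 2 = '@777'.

'@777'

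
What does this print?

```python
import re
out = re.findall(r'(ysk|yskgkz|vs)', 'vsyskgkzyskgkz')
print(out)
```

`|` is ordered: at each position the engine commits to the first alternative that works.
With a single group, `findall` returns only what that group captured — 3 items.

['vs', 'ysk', 'ysk']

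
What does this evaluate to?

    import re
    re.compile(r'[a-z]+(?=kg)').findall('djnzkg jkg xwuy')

['djnz', 'j']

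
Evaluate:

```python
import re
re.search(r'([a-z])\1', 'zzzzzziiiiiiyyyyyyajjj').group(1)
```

After group 1 captures some text, `\1` only succeeds where that same text appears again.
`re.search` tries every starting position until one works.
The match spans [0:2] → 'zz'.
Captured: group 1 = 'z'.

'z'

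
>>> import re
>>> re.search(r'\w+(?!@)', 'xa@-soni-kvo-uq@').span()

(0, 1)

A negative assertion filters positions out without eating any characters.
Unlike `match`, `search` isn't anchored — it looks for the pattern anywhere in the string.
The match spans [0:1] → 'x'.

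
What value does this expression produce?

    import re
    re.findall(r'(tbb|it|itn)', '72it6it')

Scanning left to right: at [2:4] match 'it', group 1 = 'it'; at [5:7] match 'it', group 1 = 'it'.
Because there's exactly one group, `findall` drops the full match and keeps group 1 from each hit.

['it', 'it']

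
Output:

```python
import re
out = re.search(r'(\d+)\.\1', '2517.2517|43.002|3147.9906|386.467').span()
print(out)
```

After group 1 captures some text, `\1` only succeeds where that same text appears again.
Unlike `match`, `search` isn't anchored — it looks for the pattern anywhere in the string.
The match spans [0:9] → '2517.2517'.
Captured: group 1 = '2517'.

(0, 9)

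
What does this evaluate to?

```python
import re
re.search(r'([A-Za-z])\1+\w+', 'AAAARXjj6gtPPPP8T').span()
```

(0, 17)

After group 1 captures some text, `\1` only succeeds where that same text appears again.
The match spans [0:17] → 'AAAARXjj6gtPPPP8T'.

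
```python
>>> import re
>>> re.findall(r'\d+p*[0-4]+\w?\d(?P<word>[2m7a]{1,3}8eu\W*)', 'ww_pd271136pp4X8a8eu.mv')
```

Pattern: one or more of a digit, then zero or more of a literal 'p'; then one or more of a character in [0-4], then optionally a word character, then a digit; then 1 to 3 of one of [2m7a], then the literal '8eu', then zero or more of a non-word character (captured as 'word').
Scanning left to right: at [5:21] match '271136pp4X8a8eu.', group 1 = 'a8eu.'.
With a single group, `findall` returns only what that group captured — 1 item.

['a8eu.']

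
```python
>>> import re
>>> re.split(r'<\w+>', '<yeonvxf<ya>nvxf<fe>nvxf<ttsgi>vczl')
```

['<yeonvxf', 'nvxf', 'nvxf', 'vczl']

Matches to split on: at [8:12] → '<ya>'; at [16:20] → '<fe>'; at [24:31] → '<ttsgi>'.
The string is cut at each match, leaving 4 pieces.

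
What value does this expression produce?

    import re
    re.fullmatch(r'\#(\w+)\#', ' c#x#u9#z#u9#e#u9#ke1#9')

For `fullmatch`, every character of the input must be accounted for by the pattern.
Here the string isn't matched end-to-end, so the call returns None.

None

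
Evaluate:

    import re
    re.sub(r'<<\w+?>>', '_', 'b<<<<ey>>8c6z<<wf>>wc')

Matches: at [3:9] → '<<ey>>'; at [13:19] → '<<wf>>'.
Every occurrence is swapped for '_'.

'b<<_8c6z_wc'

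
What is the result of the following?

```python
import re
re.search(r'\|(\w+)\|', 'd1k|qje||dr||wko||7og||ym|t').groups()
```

('qje',)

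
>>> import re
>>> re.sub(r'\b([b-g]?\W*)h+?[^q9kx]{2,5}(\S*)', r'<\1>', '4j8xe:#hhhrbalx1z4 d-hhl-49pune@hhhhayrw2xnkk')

'4j8xe<:#> <d->'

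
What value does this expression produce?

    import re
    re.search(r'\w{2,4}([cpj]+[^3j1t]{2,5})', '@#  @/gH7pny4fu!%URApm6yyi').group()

Pattern: 2 to 4 of a word character; then one or more of one of [cpj], then 2 to 5 of any character except [3j1t] (captured).
The match spans [6:15] → 'gH7pny4fu'.

'gH7pny4fu'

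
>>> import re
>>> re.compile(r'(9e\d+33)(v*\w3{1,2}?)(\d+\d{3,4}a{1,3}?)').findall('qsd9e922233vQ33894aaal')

[('9e922233', 'vQ3', '3894a')]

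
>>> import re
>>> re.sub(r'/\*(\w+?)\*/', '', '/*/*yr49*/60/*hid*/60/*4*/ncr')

'/*6060ncr'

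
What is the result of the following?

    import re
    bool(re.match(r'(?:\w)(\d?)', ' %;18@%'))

`re.match` won't scan ahead — the pattern has to work from the very first character.
Here the pattern fails at index 0, so the call returns None, and `bool(None)` is False.

False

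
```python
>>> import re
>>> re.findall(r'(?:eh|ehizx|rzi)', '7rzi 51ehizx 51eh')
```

['rzi', 'eh', 'eh']

Alternation tries branches left to right and keeps the first one that lets the overall match succeed at that position.
Scanning left to right: at [1:4] → 'rzi'; at [7:9] → 'eh'; at [15:17] → 'eh'.
With no groups in the pattern, `findall` gives back each whole match — 3 here.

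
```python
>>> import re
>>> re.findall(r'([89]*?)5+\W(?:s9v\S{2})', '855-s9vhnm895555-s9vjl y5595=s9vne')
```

['8', '89', '9']

This matches zero or more of one of [89] (lazy) (captured); then one or more of a literal '5', then a non-word character; then the literal 's9v', then exactly 2 of a non-whitespace character (non-capturing group).
With a single group, `findall` returns only what that group captured — 3 items.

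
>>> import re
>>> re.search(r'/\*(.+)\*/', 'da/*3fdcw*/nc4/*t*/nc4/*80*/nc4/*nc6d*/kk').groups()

('3fdcw*/nc4/*t*/nc4/*80*/nc4/*nc6d',)

The match spans [2:39] → '/*3fdcw*/nc4/*t*/nc4/*80*/nc4/*nc6d*/'.
Captured: group 1 = '3fdcw*/nc4/*t*/nc4/*80*/nc4/*nc6d'.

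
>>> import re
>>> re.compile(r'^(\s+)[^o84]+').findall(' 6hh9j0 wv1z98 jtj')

[' ']

Pattern: anchored at the start of the string; then one or more of whitespace (captured); then one or more of any character except [o84].
Scanning left to right: at [0:13] match ' 6hh9j0 wv1z9', group 1 = ' '.
One capturing group, so `findall` returns just the captured substring from the one match — 1 in all.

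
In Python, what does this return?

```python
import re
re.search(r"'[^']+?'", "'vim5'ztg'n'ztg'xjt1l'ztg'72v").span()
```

The match spans [0:6] → "'vim5'".

(0, 6)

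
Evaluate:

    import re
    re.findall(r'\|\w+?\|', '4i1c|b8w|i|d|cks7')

With no groups in the pattern, `findall` gives back each whole match — 2 here.

['|b8w|', '|d|']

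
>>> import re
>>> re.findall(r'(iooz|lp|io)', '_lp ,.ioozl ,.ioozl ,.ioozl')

['lp', 'iooz', 'iooz', 'iooz']

`|` is ordered: at each position the engine commits to the first alternative that works.
Scanning left to right: at [1:3] match 'lp', group 1 = 'lp'; at [6:10] match 'iooz', group 1 = 'iooz'; at [14:18] match 'iooz', group 1 = 'iooz'; at [22:26] match 'iooz', group 1 = 'iooz'.
With a single group, `findall` returns only what that group captured — 4 items.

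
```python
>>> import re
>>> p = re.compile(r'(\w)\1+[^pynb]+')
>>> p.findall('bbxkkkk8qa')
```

['b']

After group 1 captures some text, `\1` only succeeds where that same text appears again.
Walking the string: at [0:10] match 'bbxkkkk8qa', group 1 = 'b'.
Because there's exactly one group, `findall` drops the full match and keeps group 1 from the one hit.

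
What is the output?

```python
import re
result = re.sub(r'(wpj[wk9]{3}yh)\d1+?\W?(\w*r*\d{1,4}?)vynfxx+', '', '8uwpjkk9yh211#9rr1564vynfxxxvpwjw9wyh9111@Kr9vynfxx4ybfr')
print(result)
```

8uvpwjw9wyh9111@Kr9vynfxx4ybfr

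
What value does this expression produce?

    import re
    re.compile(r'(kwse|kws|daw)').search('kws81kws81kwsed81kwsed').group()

The match spans [0:3] → 'kws'.

'kws'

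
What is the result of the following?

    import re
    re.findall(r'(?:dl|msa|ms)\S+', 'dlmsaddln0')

['dlmsaddln0']

Matches: at [0:10] → 'dlmsaddln0'.
Since nothing is captured, `findall` lists the 1 matched substring directly.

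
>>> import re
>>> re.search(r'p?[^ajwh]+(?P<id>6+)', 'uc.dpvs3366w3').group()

The match spans [0:11] → 'uc.dpvs3366'.

'uc.dpvs3366'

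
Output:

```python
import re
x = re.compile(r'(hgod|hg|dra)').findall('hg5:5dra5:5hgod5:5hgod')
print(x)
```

['hg', 'dra', 'hgod', 'hgod']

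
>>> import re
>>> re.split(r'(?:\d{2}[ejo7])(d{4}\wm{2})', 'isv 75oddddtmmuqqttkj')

['isv ', 'ddddtmm', 'uqqttkj']

The pattern matches exactly 2 of a digit, then one of [ejo7] (non-capturing group); then exactly 4 of a literal 'd', then a word character, then exactly 2 of the literal 'm' (captured).
Matches to split on: at [4:14] → '75oddddtmm'.
Because the pattern has a capturing group, `split` also inserts each captured text between the pieces.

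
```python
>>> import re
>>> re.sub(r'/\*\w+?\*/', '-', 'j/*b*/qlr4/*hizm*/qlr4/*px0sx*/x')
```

'j-qlr4-qlr4-x'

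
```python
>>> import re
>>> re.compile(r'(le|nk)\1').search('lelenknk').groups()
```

('le',)

The backreference `\1` re-matches whatever the first group consumed, character for character.
`re.search` scans for the first position where the pattern succeeds.
The match spans [0:4] → 'lele'.
Captured: group 1 = 'le'.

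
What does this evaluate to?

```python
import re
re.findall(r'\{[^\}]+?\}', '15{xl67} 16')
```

['{xl67}']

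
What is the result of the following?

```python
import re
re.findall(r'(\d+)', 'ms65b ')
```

`findall` collects group 1 from the one match (1 total).

['65']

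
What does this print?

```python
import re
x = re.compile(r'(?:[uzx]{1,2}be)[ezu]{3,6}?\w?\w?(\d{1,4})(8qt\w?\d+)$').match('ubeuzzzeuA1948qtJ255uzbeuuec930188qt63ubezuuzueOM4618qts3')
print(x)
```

None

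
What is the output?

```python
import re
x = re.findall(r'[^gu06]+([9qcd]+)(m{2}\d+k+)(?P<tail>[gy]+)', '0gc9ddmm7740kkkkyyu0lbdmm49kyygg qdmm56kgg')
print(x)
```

[('d', 'mm7740kkkk', 'yy'), ('d', 'mm49k', 'yygg'), ('d', 'mm56k', 'gg')]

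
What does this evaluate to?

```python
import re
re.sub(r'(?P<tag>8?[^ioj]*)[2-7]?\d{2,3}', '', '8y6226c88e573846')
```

''

The pattern matches optionally a literal '8', then zero or more of any character except [ioj] (captured as 'tag'); then optionally a character in [2-7], then 2 to 3 of a digit.
Matches: at [0:16] → '8y6226c88e573846'.
Each match is replaced by ''.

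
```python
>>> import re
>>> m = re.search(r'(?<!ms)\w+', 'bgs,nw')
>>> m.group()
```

'bgs'

The negative lookaround is zero-width — it rules out positions where the adjacent text would match, without consuming anything.
The match spans [0:3] → 'bgs'.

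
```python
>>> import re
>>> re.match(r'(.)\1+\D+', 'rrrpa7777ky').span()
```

(0, 5)

With `match`, the pattern is implicitly anchored at the beginning.
The match spans [0:5] → 'rrrpa'.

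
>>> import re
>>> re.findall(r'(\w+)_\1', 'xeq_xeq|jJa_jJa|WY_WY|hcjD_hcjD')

['xeq', 'jJa', 'WY', 'hcjD']

The backreference `\1` re-matches whatever the first group consumed, character for character.
Matches: at [0:7] match 'xeq_xeq', group 1 = 'xeq'; at [8:15] match 'jJa_jJa', group 1 = 'jJa'; at [16:21] match 'WY_WY', group 1 = 'WY'; at [22:31] match 'hcjD_hcjD', group 1 = 'hcjD'.
With a single group, `findall` returns only what that group captured — 4 items.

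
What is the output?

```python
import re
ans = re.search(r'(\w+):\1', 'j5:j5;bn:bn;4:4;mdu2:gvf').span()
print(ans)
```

After group 1 captures some text, `\1` only succeeds where that same text appears again.
`search` walks the string left to right and returns the first match it finds.
The match spans [0:5] → 'j5:j5'.
Captured: group 1 = 'j5'.

(0, 5)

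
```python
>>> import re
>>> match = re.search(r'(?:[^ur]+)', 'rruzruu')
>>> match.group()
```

'z'

The pattern matches one or more of any character except [ur] (non-capturing group).
`re.search` tries every starting position until one works.
The match spans [3:4] → 'z'.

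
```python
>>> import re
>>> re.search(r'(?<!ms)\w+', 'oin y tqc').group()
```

A negative assertion filters positions out without eating any characters.
`re.search` tries every starting position until one works.
The match spans [0:3] → 'oin'.

'oin'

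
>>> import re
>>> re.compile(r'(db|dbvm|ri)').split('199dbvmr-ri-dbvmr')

['199', 'db', 'vmr-', 'ri', '-', 'db', 'vmr']

Alternation tries branches left to right and keeps the first one that lets the overall match succeed at that position.
The group in the pattern means `split` returns the separators' captures alongside the pieces.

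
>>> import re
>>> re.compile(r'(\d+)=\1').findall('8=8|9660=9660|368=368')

['8', '9660', '368']

The backreference `\1` re-matches whatever the first group consumed, character for character.
Scanning left to right: at [0:3] match '8=8', group 1 = '8'; at [4:13] match '9660=9660', group 1 = '9660'; at [14:21] match '368=368', group 1 = '368'.
One capturing group, so `findall` returns just the captured substring from each match — 3 in all.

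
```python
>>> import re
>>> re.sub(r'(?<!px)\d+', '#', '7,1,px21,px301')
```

'#,#,px2#,px3#'

Because the assertion is negative and zero-width, positions next to the forbidden text are skipped.
`sub` substitutes '#' at each match site.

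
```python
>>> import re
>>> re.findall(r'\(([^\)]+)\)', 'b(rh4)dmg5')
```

['rh4']

Scanning left to right: at [1:6] match '(rh4)', group 1 = 'rh4'.
Because there's exactly one group, `findall` drops the full match and keeps group 1 from the one hit.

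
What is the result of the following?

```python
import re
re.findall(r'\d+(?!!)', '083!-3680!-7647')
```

The negative lookahead/lookbehind blocks any match where the forbidden context is present.
Matches: at [0:2] → '08'; at [5:8] → '368'; at [11:15] → '7647'.
`findall` yields the raw match text (3 of them) because the pattern has no groups.

['08', '368', '7647']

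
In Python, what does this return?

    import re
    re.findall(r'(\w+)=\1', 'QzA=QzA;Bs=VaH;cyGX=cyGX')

['QzA', 'cyGX']

The backreference `\1` re-matches whatever the first group consumed, character for character.
Scanning left to right: at [0:7] match 'QzA=QzA', group 1 = 'QzA'; at [15:24] match 'cyGX=cyGX', group 1 = 'cyGX'.
`findall` collects group 1 from each match (2 total).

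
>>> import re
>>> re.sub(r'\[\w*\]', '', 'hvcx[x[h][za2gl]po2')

'hvcx[xpo2'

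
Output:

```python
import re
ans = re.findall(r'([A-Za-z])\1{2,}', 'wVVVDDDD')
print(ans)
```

A backreference is literal: `\1` must see the identical characters the first group matched.
Scanning left to right: at [1:4] match 'VVV', group 1 = 'V'; at [4:8] match 'DDDD', group 1 = 'D'.
`findall` collects group 1 from each match (2 total).

['V', 'D']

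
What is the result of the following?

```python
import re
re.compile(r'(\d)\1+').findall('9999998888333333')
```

`\1` is not a pattern — it's the concrete string captured by group 1, re-applied verbatim.
Matches: at [0:6] match '999999', group 1 = '9'; at [6:10] match '8888', group 1 = '8'; at [10:16] match '333333', group 1 = '3'.
Because there's exactly one group, `findall` drops the full match and keeps group 1 from each hit.

['9', '8', '3']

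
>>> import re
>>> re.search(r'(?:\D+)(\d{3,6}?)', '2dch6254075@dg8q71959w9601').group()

'dch625'

The pattern matches one or more of a non-digit (non-capturing group); then 3 to 6 of a digit (lazy) (captured).
The `?` after the quantifier makes it lazy — it takes as little as possible before letting the rest of the pattern try.
`re.search` tries every starting position until one works.
The match spans [1:7] → 'dch625'.
Captured: group 1 = '625'.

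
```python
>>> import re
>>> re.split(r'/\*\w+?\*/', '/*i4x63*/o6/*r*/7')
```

['', 'o6', '7']

Splitting on the pattern gives 3 pieces.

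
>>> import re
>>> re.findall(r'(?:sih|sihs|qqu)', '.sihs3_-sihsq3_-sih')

Branches in `(...|...)` are attempted left-to-right; the first branch that allows the whole pattern to succeed is taken.
Walking the string: at [1:4] → 'sih'; at [8:11] → 'sih'; at [16:19] → 'sih'.
Since nothing is captured, `findall` lists the 3 matched substrings directly.

['sih', 'sih', 'sih']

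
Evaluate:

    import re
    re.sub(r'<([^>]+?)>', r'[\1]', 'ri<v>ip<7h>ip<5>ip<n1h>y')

'ri[v]ip[7h]ip[5]ip[n1h]y'

`\1` in the replacement pulls in group 1's text for each match.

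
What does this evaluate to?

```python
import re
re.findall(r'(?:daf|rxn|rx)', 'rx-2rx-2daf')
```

['rx', 'rx', 'daf']

Scanning left to right: at [0:2] → 'rx'; at [4:6] → 'rx'; at [8:11] → 'daf'.
No capturing groups, so `findall` returns the 3 full match strings.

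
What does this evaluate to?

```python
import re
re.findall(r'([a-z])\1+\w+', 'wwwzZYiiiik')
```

`\1` is not a pattern — it's the concrete string captured by group 1, re-applied verbatim.
Matches: at [0:11] match 'wwwzZYiiiik', group 1 = 'w'.
One capturing group, so `findall` returns just the captured substring from the one match — 1 in all.

['w']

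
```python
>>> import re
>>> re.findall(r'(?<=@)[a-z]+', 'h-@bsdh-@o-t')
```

['bsdh', 'o']

The lookaround is zero-width — it requires the adjacent text to match without consuming it, so the asserted text isn't part of the match.
No capturing groups, so `findall` returns the 2 full match strings.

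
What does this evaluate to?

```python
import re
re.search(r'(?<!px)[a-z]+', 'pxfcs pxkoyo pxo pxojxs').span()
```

(0, 5)

The negative lookaround is zero-width — it rules out positions where the adjacent text would match, without consuming anything.
`re.search` scans for the first position where the pattern succeeds.
The match spans [0:5] → 'pxfcs'.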